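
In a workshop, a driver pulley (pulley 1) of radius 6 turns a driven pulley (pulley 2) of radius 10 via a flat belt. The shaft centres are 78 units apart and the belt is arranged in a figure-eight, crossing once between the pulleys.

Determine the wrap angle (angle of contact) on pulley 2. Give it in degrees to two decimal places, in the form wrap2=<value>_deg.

wrap2=203.67_deg

crossed belt: β = asin((r1+r2)/C) = asin(16/78) = 11.8370°
wrap1 = wrap2 = π + 2β = 203.6740°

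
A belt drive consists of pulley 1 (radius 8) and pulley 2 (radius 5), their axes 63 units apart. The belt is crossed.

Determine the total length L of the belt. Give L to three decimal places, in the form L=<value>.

L=169.533

crossed belt: β = asin((r1+r2)/C) = asin(13/63) = 11.9085°
wrap1 = wrap2 = π + 2β = 203.8170°
tangent length = C·cosβ = 61.6441
L = (r1+r2)·wrap + 2·C·cosβ = 13·3.5573 + 2·61.6441 = 169.5329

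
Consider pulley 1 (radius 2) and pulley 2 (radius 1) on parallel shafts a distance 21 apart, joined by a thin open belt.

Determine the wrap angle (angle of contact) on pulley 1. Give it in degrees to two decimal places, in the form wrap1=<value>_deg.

wrap1=185.46_deg

open belt: β = asin((r2−r1)/C) = asin(-1/21) = -2.7294°
wrap1 = π − 2β = 185.4588°
wrap2 = π + 2β = 174.5412°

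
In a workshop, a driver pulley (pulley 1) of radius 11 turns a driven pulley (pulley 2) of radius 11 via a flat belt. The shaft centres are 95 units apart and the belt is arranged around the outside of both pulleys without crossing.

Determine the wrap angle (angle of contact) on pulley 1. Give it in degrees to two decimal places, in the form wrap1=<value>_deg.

open belt: β = asin((r2−r1)/C) = asin(0/95) = 0.0000°
wrap1 = π − 2β = 180.0000°
wrap2 = π + 2β = 180.0000°

wrap1=180.00_deg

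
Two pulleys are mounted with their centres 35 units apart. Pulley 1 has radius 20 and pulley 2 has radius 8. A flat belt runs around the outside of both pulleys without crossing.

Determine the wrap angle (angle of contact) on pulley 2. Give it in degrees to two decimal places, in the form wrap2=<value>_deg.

wrap2=139.90_deg

open belt: β = asin((r2−r1)/C) = asin(-12/35) = -20.0510°
wrap1 = π − 2β = 220.1021°
wrap2 = π + 2β = 139.8979°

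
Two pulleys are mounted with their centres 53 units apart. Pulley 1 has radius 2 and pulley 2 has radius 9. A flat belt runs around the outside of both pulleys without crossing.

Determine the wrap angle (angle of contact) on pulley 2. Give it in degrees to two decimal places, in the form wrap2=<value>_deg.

wrap2=195.18_deg

open belt: β = asin((r2−r1)/C) = asin(7/53) = 7.5895°
wrap1 = π − 2β = 164.8209°
wrap2 = π + 2β = 195.1791°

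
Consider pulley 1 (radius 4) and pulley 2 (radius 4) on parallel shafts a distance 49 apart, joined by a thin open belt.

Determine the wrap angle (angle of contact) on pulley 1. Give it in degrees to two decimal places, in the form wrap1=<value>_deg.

open belt: β = asin((r2−r1)/C) = asin(0/49) = 0.0000°
wrap1 = π − 2β = 180.0000°
wrap2 = π + 2β = 180.0000°

wrap1=180.00_deg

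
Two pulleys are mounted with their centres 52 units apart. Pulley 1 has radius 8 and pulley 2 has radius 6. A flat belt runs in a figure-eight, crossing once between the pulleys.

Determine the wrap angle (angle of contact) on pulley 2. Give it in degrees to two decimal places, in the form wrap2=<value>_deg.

wrap2=211.24_deg

crossed belt: β = asin((r1+r2)/C) = asin(14/52) = 15.6185°
wrap1 = wrap2 = π + 2β = 211.2370°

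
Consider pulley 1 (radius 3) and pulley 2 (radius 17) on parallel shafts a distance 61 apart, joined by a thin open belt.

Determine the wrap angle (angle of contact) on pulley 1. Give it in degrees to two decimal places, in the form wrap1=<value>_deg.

wrap1=153.46_deg

open belt: β = asin((r2−r1)/C) = asin(14/61) = 13.2681°
wrap1 = π − 2β = 153.4638°
wrap2 = π + 2β = 206.5362°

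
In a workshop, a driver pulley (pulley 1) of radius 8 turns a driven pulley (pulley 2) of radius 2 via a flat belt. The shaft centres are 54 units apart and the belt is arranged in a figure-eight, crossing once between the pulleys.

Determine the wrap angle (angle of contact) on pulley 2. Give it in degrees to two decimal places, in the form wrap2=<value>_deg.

wrap2=201.34_deg

crossed belt: β = asin((r1+r2)/C) = asin(10/54) = 10.6719°
wrap1 = wrap2 = π + 2β = 201.3439°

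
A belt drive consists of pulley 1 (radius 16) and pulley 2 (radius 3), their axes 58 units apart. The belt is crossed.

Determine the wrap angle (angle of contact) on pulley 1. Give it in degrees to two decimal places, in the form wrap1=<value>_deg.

wrap1=218.24_deg

crossed belt: β = asin((r1+r2)/C) = asin(19/58) = 19.1223°
wrap1 = wrap2 = π + 2β = 218.2447°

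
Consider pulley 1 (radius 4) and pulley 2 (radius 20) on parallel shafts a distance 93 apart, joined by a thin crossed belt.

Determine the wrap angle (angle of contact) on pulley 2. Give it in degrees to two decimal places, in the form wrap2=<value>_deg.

crossed belt: β = asin((r1+r2)/C) = asin(24/93) = 14.9552°
wrap1 = wrap2 = π + 2β = 209.9105°

wrap2=209.91_deg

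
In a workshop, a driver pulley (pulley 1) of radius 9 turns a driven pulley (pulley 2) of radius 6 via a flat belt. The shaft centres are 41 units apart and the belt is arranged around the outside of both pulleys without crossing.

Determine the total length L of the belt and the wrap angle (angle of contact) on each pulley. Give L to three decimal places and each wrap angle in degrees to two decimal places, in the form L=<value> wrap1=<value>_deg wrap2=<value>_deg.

L=129.344 wrap1=188.39_deg wrap2=171.61_deg

open belt: β = asin((r2−r1)/C) = asin(-3/41) = -4.1961°
wrap1 = π − 2β = 188.3922°
wrap2 = π + 2β = 171.6078°
tangent length = C·cosβ = 40.8901
L = r1·wrap1 + r2·wrap2 + 2·C·cosβ = 9·3.2881 + 6·2.9951 + 2·40.8901 = 129.3435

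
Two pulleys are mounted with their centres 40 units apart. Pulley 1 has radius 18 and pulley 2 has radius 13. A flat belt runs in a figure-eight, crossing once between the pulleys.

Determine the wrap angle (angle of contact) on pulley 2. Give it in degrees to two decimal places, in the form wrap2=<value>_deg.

crossed belt: β = asin((r1+r2)/C) = asin(31/40) = 50.8050°
wrap1 = wrap2 = π + 2β = 281.6101°

wrap2=281.61_deg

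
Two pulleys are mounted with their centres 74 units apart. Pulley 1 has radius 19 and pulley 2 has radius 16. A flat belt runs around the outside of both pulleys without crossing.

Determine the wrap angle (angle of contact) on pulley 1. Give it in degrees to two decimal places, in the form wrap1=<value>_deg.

open belt: β = asin((r2−r1)/C) = asin(-3/74) = -2.3234°
wrap1 = π − 2β = 184.6469°
wrap2 = π + 2β = 175.3531°

wrap1=184.65_deg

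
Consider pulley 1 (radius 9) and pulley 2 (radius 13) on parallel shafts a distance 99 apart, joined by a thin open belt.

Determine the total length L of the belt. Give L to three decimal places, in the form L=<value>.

open belt: β = asin((r2−r1)/C) = asin(4/99) = 2.3156°
wrap1 = π − 2β = 175.3688°
wrap2 = π + 2β = 184.6312°
tangent length = C·cosβ = 98.9192
L = r1·wrap1 + r2·wrap2 + 2·C·cosβ = 9·3.0608 + 13·3.2224 + 2·98.9192 = 267.2767

L=267.277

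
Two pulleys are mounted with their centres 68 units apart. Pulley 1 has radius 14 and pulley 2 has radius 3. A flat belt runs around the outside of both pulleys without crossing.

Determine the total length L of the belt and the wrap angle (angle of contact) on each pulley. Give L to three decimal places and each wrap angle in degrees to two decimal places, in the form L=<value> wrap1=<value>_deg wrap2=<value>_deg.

open belt: β = asin((r2−r1)/C) = asin(-11/68) = -9.3093°
wrap1 = π − 2β = 198.6187°
wrap2 = π + 2β = 161.3813°
tangent length = C·cosβ = 67.1044
L = r1·wrap1 + r2·wrap2 + 2·C·cosβ = 14·3.4665 + 3·2.8166 + 2·67.1044 = 191.1904

L=191.190 wrap1=198.62_deg wrap2=161.38_deg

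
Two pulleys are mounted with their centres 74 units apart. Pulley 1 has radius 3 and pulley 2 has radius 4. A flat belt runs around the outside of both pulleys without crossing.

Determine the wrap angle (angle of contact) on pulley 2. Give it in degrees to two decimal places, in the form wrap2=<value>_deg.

open belt: β = asin((r2−r1)/C) = asin(1/74) = 0.7743°
wrap1 = π − 2β = 178.4514°
wrap2 = π + 2β = 181.5486°

wrap2=181.55_deg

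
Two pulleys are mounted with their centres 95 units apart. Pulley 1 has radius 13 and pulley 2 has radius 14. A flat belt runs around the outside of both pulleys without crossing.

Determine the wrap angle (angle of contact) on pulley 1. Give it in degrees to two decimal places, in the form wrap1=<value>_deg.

open belt: β = asin((r2−r1)/C) = asin(1/95) = 0.6031°
wrap1 = π − 2β = 178.7938°
wrap2 = π + 2β = 181.2062°

wrap1=178.79_deg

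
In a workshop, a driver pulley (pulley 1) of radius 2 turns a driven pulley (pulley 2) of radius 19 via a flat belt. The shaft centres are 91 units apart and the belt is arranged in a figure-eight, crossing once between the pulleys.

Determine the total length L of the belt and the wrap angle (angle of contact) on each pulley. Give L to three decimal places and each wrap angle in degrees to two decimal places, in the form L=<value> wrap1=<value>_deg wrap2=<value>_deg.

crossed belt: β = asin((r1+r2)/C) = asin(21/91) = 13.3424°
wrap1 = wrap2 = π + 2β = 206.6847°
tangent length = C·cosβ = 88.5438
L = (r1+r2)·wrap + 2·C·cosβ = 21·3.6073 + 2·88.5438 = 252.8415

L=252.841 wrap1=206.68_deg wrap2=206.68_deg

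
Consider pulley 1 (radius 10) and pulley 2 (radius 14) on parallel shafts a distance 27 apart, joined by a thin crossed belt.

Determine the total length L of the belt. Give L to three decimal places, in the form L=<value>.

L=152.693

crossed belt: β = asin((r1+r2)/C) = asin(24/27) = 62.7340°
wrap1 = wrap2 = π + 2β = 305.4679°
tangent length = C·cosβ = 12.3693
L = (r1+r2)·wrap + 2·C·cosβ = 24·5.3314 + 2·12.3693 = 152.6927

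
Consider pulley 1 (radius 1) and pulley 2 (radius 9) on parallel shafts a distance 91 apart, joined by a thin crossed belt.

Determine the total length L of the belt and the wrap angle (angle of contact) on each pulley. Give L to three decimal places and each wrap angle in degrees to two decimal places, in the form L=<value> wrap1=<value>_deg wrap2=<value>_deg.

L=214.516 wrap1=192.62_deg wrap2=192.62_deg

crossed belt: β = asin((r1+r2)/C) = asin(10/91) = 6.3090°
wrap1 = wrap2 = π + 2β = 192.6180°
tangent length = C·cosβ = 90.4489
L = (r1+r2)·wrap + 2·C·cosβ = 10·3.3618 + 2·90.4489 = 214.5159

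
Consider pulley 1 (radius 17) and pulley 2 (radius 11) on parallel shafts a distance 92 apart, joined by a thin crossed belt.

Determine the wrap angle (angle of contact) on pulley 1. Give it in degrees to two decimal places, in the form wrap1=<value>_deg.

wrap1=215.44_deg

crossed belt: β = asin((r1+r2)/C) = asin(28/92) = 17.7189°
wrap1 = wrap2 = π + 2β = 215.4379°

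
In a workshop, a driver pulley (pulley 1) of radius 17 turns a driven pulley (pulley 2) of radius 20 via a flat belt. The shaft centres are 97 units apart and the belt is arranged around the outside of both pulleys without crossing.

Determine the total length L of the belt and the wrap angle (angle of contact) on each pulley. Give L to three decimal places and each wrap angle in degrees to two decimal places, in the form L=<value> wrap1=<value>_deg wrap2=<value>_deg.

open belt: β = asin((r2−r1)/C) = asin(3/97) = 1.7723°
wrap1 = π − 2β = 176.4554°
wrap2 = π + 2β = 183.5446°
tangent length = C·cosβ = 96.9536
L = r1·wrap1 + r2·wrap2 + 2·C·cosβ = 17·3.0797 + 20·3.2035 + 2·96.9536 = 310.3317

L=310.332 wrap1=176.46_deg wrap2=183.54_deg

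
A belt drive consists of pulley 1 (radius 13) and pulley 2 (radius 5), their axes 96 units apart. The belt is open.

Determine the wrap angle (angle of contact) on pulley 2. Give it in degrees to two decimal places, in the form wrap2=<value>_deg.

open belt: β = asin((r2−r1)/C) = asin(-8/96) = -4.7802°
wrap1 = π − 2β = 189.5604°
wrap2 = π + 2β = 170.4396°

wrap2=170.44_deg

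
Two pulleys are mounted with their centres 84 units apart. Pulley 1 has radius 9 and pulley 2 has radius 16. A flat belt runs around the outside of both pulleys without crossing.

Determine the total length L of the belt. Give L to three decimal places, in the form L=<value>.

L=247.123

open belt: β = asin((r2−r1)/C) = asin(7/84) = 4.7802°
wrap1 = π − 2β = 170.4396°
wrap2 = π + 2β = 189.5604°
tangent length = C·cosβ = 83.7078
L = r1·wrap1 + r2·wrap2 + 2·C·cosβ = 9·2.9747 + 16·3.3085 + 2·83.7078 = 247.1235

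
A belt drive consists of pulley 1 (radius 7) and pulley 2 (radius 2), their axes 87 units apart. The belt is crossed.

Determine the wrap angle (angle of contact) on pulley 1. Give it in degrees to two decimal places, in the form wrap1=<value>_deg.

wrap1=191.88_deg

crossed belt: β = asin((r1+r2)/C) = asin(9/87) = 5.9378°
wrap1 = wrap2 = π + 2β = 191.8755°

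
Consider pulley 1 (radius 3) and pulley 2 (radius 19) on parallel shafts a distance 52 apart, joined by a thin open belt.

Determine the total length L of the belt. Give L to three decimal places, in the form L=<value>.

open belt: β = asin((r2−r1)/C) = asin(16/52) = 17.9202°
wrap1 = π − 2β = 144.1596°
wrap2 = π + 2β = 215.8404°
tangent length = C·cosβ = 49.4773
L = r1·wrap1 + r2·wrap2 + 2·C·cosβ = 3·2.5161 + 19·3.7671 + 2·49.4773 = 178.0781

L=178.078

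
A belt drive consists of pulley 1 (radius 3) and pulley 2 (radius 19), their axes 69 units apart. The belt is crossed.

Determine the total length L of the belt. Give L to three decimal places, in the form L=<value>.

L=214.191

crossed belt: β = asin((r1+r2)/C) = asin(22/69) = 18.5928°
wrap1 = wrap2 = π + 2β = 217.1856°
tangent length = C·cosβ = 65.3988
L = (r1+r2)·wrap + 2·C·cosβ = 22·3.7906 + 2·65.3988 = 214.1909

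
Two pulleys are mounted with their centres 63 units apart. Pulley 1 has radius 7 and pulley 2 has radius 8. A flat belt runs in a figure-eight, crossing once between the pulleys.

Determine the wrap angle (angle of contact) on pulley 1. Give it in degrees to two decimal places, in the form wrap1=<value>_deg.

crossed belt: β = asin((r1+r2)/C) = asin(15/63) = 13.7741°
wrap1 = wrap2 = π + 2β = 207.5483°

wrap1=207.55_deg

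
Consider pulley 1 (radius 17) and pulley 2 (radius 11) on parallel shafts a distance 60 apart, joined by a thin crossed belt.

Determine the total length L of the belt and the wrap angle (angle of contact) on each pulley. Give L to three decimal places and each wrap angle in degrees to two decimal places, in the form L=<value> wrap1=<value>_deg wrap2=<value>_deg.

crossed belt: β = asin((r1+r2)/C) = asin(28/60) = 27.8181°
wrap1 = wrap2 = π + 2β = 235.6363°
tangent length = C·cosβ = 53.0660
L = (r1+r2)·wrap + 2·C·cosβ = 28·4.1126 + 2·53.0660 = 221.2856

L=221.286 wrap1=235.64_deg wrap2=235.64_deg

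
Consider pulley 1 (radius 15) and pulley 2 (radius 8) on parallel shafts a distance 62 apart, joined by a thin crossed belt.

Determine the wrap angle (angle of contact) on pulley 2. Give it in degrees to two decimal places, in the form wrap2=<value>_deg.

crossed belt: β = asin((r1+r2)/C) = asin(23/62) = 21.7753°
wrap1 = wrap2 = π + 2β = 223.5506°

wrap2=223.55_deg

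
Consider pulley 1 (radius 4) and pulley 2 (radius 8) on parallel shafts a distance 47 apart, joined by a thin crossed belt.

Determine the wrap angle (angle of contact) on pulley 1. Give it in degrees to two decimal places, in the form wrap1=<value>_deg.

crossed belt: β = asin((r1+r2)/C) = asin(12/47) = 14.7925°
wrap1 = wrap2 = π + 2β = 209.5850°

wrap1=209.58_deg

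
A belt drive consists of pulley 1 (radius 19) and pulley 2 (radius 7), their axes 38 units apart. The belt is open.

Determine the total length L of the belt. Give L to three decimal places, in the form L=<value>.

open belt: β = asin((r2−r1)/C) = asin(-12/38) = -18.4085°
wrap1 = π − 2β = 216.8170°
wrap2 = π + 2β = 143.1830°
tangent length = C·cosβ = 36.0555
L = r1·wrap1 + r2·wrap2 + 2·C·cosβ = 19·3.7842 + 7·2.4990 + 2·36.0555 = 161.5034

L=161.503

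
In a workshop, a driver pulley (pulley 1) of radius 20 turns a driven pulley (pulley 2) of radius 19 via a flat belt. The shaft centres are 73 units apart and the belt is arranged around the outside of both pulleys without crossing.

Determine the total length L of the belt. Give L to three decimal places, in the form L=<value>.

L=268.536

open belt: β = asin((r2−r1)/C) = asin(-1/73) = -0.7849°
wrap1 = π − 2β = 181.5698°
wrap2 = π + 2β = 178.4302°
tangent length = C·cosβ = 72.9932
L = r1·wrap1 + r2·wrap2 + 2·C·cosβ = 20·3.1690 + 19·3.1142 + 2·72.9932 = 268.5358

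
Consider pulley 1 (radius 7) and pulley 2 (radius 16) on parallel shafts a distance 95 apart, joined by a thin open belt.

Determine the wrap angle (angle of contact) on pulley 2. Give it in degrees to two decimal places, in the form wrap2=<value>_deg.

open belt: β = asin((r2−r1)/C) = asin(9/95) = 5.4362°
wrap1 = π − 2β = 169.1277°
wrap2 = π + 2β = 190.8723°

wrap2=190.87_deg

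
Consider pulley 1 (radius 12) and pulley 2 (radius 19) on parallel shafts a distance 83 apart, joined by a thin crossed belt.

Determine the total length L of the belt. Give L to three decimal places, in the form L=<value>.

L=275.108

crossed belt: β = asin((r1+r2)/C) = asin(31/83) = 21.9313°
wrap1 = wrap2 = π + 2β = 223.8625°
tangent length = C·cosβ = 76.9935
L = (r1+r2)·wrap + 2·C·cosβ = 31·3.9071 + 2·76.9935 = 275.1083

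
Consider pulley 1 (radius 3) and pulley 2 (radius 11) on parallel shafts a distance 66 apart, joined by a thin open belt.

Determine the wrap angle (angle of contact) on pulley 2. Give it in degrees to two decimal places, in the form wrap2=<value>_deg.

wrap2=193.92_deg

open belt: β = asin((r2−r1)/C) = asin(8/66) = 6.9621°
wrap1 = π − 2β = 166.0759°
wrap2 = π + 2β = 193.9241°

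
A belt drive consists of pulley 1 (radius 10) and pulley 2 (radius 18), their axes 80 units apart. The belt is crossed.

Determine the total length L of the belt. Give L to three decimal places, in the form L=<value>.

L=257.869

crossed belt: β = asin((r1+r2)/C) = asin(28/80) = 20.4873°
wrap1 = wrap2 = π + 2β = 220.9746°
tangent length = C·cosβ = 74.9400
L = (r1+r2)·wrap + 2·C·cosβ = 28·3.8567 + 2·74.9400 = 257.8685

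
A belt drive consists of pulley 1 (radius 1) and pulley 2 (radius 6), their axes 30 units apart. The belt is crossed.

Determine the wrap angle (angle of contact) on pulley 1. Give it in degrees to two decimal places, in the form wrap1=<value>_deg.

wrap1=206.99_deg

crossed belt: β = asin((r1+r2)/C) = asin(7/30) = 13.4934°
wrap1 = wrap2 = π + 2β = 206.9868°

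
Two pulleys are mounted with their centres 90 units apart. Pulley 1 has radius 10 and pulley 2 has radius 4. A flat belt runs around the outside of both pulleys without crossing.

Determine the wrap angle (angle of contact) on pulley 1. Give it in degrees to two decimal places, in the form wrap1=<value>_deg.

open belt: β = asin((r2−r1)/C) = asin(-6/90) = -3.8226°
wrap1 = π − 2β = 187.6451°
wrap2 = π + 2β = 172.3549°

wrap1=187.65_deg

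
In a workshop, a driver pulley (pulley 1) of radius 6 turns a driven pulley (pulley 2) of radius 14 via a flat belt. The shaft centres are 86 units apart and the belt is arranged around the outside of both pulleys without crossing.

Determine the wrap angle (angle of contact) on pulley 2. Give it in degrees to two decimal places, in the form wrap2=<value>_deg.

wrap2=190.68_deg

open belt: β = asin((r2−r1)/C) = asin(8/86) = 5.3376°
wrap1 = π − 2β = 169.3249°
wrap2 = π + 2β = 190.6751°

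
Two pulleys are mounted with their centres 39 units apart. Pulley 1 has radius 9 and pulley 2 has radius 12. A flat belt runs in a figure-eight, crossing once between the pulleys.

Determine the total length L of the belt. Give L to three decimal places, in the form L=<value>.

crossed belt: β = asin((r1+r2)/C) = asin(21/39) = 32.5790°
wrap1 = wrap2 = π + 2β = 245.1579°
tangent length = C·cosβ = 32.8634
L = (r1+r2)·wrap + 2·C·cosβ = 21·4.2788 + 2·32.8634 = 155.5818

L=155.582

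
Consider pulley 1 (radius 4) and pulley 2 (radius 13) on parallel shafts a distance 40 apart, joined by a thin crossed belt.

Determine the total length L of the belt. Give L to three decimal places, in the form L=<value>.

L=140.747

crossed belt: β = asin((r1+r2)/C) = asin(17/40) = 25.1507°
wrap1 = wrap2 = π + 2β = 230.3013°
tangent length = C·cosβ = 36.2077
L = (r1+r2)·wrap + 2·C·cosβ = 17·4.0195 + 2·36.2077 = 140.7472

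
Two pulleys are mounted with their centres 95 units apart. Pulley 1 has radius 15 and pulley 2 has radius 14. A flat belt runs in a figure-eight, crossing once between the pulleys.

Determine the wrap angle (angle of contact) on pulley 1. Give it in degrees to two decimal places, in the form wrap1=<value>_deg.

wrap1=215.55_deg

crossed belt: β = asin((r1+r2)/C) = asin(29/95) = 17.7740°
wrap1 = wrap2 = π + 2β = 215.5480°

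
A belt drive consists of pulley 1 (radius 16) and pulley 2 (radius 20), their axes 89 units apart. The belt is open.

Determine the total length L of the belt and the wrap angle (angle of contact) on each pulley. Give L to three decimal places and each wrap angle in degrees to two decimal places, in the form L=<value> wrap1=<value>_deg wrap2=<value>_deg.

open belt: β = asin((r2−r1)/C) = asin(4/89) = 2.5760°
wrap1 = π − 2β = 174.8481°
wrap2 = π + 2β = 185.1519°
tangent length = C·cosβ = 88.9101
L = r1·wrap1 + r2·wrap2 + 2·C·cosβ = 16·3.0517 + 20·3.2315 + 2·88.9101 = 291.2771

L=291.277 wrap1=174.85_deg wrap2=185.15_deg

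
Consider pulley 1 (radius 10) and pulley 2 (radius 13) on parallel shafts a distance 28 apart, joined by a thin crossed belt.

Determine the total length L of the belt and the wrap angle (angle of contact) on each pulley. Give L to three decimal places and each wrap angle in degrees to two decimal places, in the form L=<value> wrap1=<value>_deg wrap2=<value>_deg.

crossed belt: β = asin((r1+r2)/C) = asin(23/28) = 55.2281°
wrap1 = wrap2 = π + 2β = 290.4561°
tangent length = C·cosβ = 15.9687
L = (r1+r2)·wrap + 2·C·cosβ = 23·5.0694 + 2·15.9687 = 148.5340

L=148.534 wrap1=290.46_deg wrap2=290.46_deg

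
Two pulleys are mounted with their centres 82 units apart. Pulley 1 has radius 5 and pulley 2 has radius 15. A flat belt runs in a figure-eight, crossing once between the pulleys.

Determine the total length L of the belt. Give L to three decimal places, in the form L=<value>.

L=231.735

crossed belt: β = asin((r1+r2)/C) = asin(20/82) = 14.1170°
wrap1 = wrap2 = π + 2β = 208.2340°
tangent length = C·cosβ = 79.5236
L = (r1+r2)·wrap + 2·C·cosβ = 20·3.6344 + 2·79.5236 = 231.7345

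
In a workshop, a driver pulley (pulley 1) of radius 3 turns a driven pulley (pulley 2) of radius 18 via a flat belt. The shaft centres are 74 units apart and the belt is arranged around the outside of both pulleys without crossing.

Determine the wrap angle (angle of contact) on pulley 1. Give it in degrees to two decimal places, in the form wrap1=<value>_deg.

wrap1=156.61_deg

open belt: β = asin((r2−r1)/C) = asin(15/74) = 11.6951°
wrap1 = π − 2β = 156.6099°
wrap2 = π + 2β = 203.3901°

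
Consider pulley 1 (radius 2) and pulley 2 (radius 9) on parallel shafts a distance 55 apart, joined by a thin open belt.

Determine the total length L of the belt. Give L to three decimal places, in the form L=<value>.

open belt: β = asin((r2−r1)/C) = asin(7/55) = 7.3120°
wrap1 = π − 2β = 165.3760°
wrap2 = π + 2β = 194.6240°
tangent length = C·cosβ = 54.5527
L = r1·wrap1 + r2·wrap2 + 2·C·cosβ = 2·2.8864 + 9·3.3968 + 2·54.5527 = 145.4496

L=145.450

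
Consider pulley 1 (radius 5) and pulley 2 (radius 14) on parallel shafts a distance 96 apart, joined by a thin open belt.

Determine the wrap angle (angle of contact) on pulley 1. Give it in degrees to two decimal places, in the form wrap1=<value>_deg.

wrap1=169.24_deg

open belt: β = asin((r2−r1)/C) = asin(9/96) = 5.3794°
wrap1 = π − 2β = 169.2412°
wrap2 = π + 2β = 190.7588°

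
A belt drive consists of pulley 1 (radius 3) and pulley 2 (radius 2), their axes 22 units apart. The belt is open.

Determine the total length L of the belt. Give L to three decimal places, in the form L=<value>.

open belt: β = asin((r2−r1)/C) = asin(-1/22) = -2.6053°
wrap1 = π − 2β = 185.2105°
wrap2 = π + 2β = 174.7895°
tangent length = C·cosβ = 21.9773
L = r1·wrap1 + r2·wrap2 + 2·C·cosβ = 3·3.2325 + 2·3.0507 + 2·21.9773 = 59.7534

L=59.753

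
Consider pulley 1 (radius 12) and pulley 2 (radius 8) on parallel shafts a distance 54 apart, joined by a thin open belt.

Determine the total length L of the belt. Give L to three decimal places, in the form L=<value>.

L=171.128

open belt: β = asin((r2−r1)/C) = asin(-4/54) = -4.2480°
wrap1 = π − 2β = 188.4960°
wrap2 = π + 2β = 171.5040°
tangent length = C·cosβ = 53.8516
L = r1·wrap1 + r2·wrap2 + 2·C·cosβ = 12·3.2899 + 8·2.9933 + 2·53.8516 = 171.1283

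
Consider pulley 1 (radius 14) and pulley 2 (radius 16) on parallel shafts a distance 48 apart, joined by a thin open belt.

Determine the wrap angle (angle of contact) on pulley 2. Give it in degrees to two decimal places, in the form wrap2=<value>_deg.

wrap2=184.78_deg

open belt: β = asin((r2−r1)/C) = asin(2/48) = 2.3880°
wrap1 = π − 2β = 175.2240°
wrap2 = π + 2β = 184.7760°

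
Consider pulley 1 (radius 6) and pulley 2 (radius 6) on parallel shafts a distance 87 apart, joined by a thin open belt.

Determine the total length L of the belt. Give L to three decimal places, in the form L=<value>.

open belt: β = asin((r2−r1)/C) = asin(0/87) = 0.0000°
wrap1 = π − 2β = 180.0000°
wrap2 = π + 2β = 180.0000°
tangent length = C·cosβ = 87.0000
L = r1·wrap1 + r2·wrap2 + 2·C·cosβ = 6·3.1416 + 6·3.1416 + 2·87.0000 = 211.6991

L=211.699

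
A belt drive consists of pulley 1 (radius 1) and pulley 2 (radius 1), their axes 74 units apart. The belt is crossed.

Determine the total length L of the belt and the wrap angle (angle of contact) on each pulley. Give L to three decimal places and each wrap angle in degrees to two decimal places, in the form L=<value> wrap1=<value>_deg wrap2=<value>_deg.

crossed belt: β = asin((r1+r2)/C) = asin(2/74) = 1.5487°
wrap1 = wrap2 = π + 2β = 183.0974°
tangent length = C·cosβ = 73.9730
L = (r1+r2)·wrap + 2·C·cosβ = 2·3.1957 + 2·73.9730 = 154.3372

L=154.337 wrap1=183.10_deg wrap2=183.10_deg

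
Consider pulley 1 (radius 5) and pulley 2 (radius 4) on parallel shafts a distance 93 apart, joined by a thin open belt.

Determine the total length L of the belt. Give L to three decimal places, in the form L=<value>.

open belt: β = asin((r2−r1)/C) = asin(-1/93) = -0.6161°
wrap1 = π − 2β = 181.2322°
wrap2 = π + 2β = 178.7678°
tangent length = C·cosβ = 92.9946
L = r1·wrap1 + r2·wrap2 + 2·C·cosβ = 5·3.1631 + 4·3.1201 + 2·92.9946 = 214.2851

L=214.285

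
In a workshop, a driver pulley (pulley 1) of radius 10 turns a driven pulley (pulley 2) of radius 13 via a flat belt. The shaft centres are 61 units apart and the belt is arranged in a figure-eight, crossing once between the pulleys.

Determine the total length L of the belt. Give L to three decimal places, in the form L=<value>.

L=203.036

crossed belt: β = asin((r1+r2)/C) = asin(23/61) = 22.1510°
wrap1 = wrap2 = π + 2β = 224.3020°
tangent length = C·cosβ = 56.4978
L = (r1+r2)·wrap + 2·C·cosβ = 23·3.9148 + 2·56.4978 = 203.0362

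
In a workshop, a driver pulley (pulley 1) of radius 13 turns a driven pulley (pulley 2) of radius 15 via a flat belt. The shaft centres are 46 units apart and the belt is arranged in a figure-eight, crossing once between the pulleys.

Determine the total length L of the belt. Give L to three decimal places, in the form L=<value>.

L=197.605

crossed belt: β = asin((r1+r2)/C) = asin(28/46) = 37.4952°
wrap1 = wrap2 = π + 2β = 254.9905°
tangent length = C·cosβ = 36.4966
L = (r1+r2)·wrap + 2·C·cosβ = 28·4.4504 + 2·36.4966 = 197.6050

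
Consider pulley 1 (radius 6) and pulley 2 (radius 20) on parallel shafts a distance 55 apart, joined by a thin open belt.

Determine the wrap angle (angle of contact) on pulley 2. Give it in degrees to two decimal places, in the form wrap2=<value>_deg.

open belt: β = asin((r2−r1)/C) = asin(14/55) = 14.7467°
wrap1 = π − 2β = 150.5067°
wrap2 = π + 2β = 209.4933°

wrap2=209.49_deg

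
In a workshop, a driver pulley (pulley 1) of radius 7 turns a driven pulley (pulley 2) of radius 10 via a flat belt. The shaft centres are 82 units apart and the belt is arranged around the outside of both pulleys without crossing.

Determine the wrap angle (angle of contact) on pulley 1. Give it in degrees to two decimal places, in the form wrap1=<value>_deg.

open belt: β = asin((r2−r1)/C) = asin(3/82) = 2.0967°
wrap1 = π − 2β = 175.8067°
wrap2 = π + 2β = 184.1933°

wrap1=175.81_deg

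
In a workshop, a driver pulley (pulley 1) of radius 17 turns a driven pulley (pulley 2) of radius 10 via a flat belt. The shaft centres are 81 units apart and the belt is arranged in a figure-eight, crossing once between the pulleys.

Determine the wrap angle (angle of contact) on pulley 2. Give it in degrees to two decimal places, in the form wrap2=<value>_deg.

crossed belt: β = asin((r1+r2)/C) = asin(27/81) = 19.4712°
wrap1 = wrap2 = π + 2β = 218.9424°

wrap2=218.94_deg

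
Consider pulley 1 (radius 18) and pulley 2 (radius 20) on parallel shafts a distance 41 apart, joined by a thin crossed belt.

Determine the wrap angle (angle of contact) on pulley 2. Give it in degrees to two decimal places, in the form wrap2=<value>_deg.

crossed belt: β = asin((r1+r2)/C) = asin(38/41) = 67.9458°
wrap1 = wrap2 = π + 2β = 315.8917°

wrap2=315.89_deg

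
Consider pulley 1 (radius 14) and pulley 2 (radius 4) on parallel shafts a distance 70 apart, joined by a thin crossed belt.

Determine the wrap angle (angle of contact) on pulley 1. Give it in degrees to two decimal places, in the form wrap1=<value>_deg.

wrap1=209.80_deg

crossed belt: β = asin((r1+r2)/C) = asin(18/70) = 14.9006°
wrap1 = wrap2 = π + 2β = 209.8012°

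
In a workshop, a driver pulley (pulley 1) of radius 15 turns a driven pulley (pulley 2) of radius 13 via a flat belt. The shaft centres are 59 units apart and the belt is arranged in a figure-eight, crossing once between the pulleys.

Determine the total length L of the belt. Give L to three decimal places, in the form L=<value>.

L=219.521

crossed belt: β = asin((r1+r2)/C) = asin(28/59) = 28.3318°
wrap1 = wrap2 = π + 2β = 236.6635°
tangent length = C·cosβ = 51.9326
L = (r1+r2)·wrap + 2·C·cosβ = 28·4.1306 + 2·51.9326 = 219.5209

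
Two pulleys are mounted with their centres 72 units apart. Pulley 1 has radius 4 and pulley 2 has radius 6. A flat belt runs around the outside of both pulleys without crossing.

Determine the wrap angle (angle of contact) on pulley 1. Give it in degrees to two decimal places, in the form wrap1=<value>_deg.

wrap1=176.82_deg

open belt: β = asin((r2−r1)/C) = asin(2/72) = 1.5918°
wrap1 = π − 2β = 176.8165°
wrap2 = π + 2β = 183.1835°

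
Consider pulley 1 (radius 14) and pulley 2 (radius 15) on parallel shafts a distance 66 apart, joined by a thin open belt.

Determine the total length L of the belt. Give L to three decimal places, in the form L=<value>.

L=223.121

open belt: β = asin((r2−r1)/C) = asin(1/66) = 0.8682°
wrap1 = π − 2β = 178.2637°
wrap2 = π + 2β = 181.7363°
tangent length = C·cosβ = 65.9924
L = r1·wrap1 + r2·wrap2 + 2·C·cosβ = 14·3.1113 + 15·3.1719 + 2·65.9924 = 223.1213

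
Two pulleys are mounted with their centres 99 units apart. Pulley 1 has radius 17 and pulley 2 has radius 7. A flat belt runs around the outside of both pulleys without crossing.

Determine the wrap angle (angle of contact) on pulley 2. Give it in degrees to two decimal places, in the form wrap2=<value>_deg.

wrap2=168.41_deg

open belt: β = asin((r2−r1)/C) = asin(-10/99) = -5.7973°
wrap1 = π − 2β = 191.5947°
wrap2 = π + 2β = 168.4053°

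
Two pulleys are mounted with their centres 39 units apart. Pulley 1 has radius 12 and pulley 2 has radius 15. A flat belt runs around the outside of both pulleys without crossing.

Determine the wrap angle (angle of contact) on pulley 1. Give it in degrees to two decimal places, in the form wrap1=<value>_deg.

open belt: β = asin((r2−r1)/C) = asin(3/39) = 4.4117°
wrap1 = π − 2β = 171.1765°
wrap2 = π + 2β = 188.8235°

wrap1=171.18_deg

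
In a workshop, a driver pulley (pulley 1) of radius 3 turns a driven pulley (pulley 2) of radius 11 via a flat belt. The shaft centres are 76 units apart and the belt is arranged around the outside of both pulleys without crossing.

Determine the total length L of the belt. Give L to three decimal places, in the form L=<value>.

L=196.825

open belt: β = asin((r2−r1)/C) = asin(8/76) = 6.0423°
wrap1 = π − 2β = 167.9153°
wrap2 = π + 2β = 192.0847°
tangent length = C·cosβ = 75.5778
L = r1·wrap1 + r2·wrap2 + 2·C·cosβ = 3·2.9307 + 11·3.3525 + 2·75.5778 = 196.8252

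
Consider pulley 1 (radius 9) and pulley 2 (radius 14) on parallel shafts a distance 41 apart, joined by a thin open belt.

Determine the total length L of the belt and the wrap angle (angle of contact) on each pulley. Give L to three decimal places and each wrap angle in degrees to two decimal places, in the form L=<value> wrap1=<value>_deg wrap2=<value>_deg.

open belt: β = asin((r2−r1)/C) = asin(5/41) = 7.0047°
wrap1 = π − 2β = 165.9905°
wrap2 = π + 2β = 194.0095°
tangent length = C·cosβ = 40.6940
L = r1·wrap1 + r2·wrap2 + 2·C·cosβ = 9·2.8971 + 14·3.3861 + 2·40.6940 = 154.8671

L=154.867 wrap1=165.99_deg wrap2=194.01_deg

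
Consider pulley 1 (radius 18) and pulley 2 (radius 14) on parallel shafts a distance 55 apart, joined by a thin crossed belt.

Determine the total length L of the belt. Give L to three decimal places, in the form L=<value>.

L=229.738

crossed belt: β = asin((r1+r2)/C) = asin(32/55) = 35.5785°
wrap1 = wrap2 = π + 2β = 251.1571°
tangent length = C·cosβ = 44.7325
L = (r1+r2)·wrap + 2·C·cosβ = 32·4.3835 + 2·44.7325 = 229.7376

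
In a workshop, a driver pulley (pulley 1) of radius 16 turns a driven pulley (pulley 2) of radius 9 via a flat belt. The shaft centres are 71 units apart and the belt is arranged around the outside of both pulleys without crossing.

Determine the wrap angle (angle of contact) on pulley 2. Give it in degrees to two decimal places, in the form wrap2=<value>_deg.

open belt: β = asin((r2−r1)/C) = asin(-7/71) = -5.6581°
wrap1 = π − 2β = 191.3161°
wrap2 = π + 2β = 168.6839°

wrap2=168.68_deg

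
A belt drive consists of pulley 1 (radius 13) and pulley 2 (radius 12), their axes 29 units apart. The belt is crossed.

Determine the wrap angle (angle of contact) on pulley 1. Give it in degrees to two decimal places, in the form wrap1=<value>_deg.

crossed belt: β = asin((r1+r2)/C) = asin(25/29) = 59.5497°
wrap1 = wrap2 = π + 2β = 299.0994°

wrap1=299.10_deg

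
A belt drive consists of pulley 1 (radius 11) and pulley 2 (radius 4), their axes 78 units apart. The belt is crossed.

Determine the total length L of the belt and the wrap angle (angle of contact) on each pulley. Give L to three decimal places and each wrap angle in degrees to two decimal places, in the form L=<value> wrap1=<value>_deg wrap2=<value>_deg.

L=206.017 wrap1=202.17_deg wrap2=202.17_deg

crossed belt: β = asin((r1+r2)/C) = asin(15/78) = 11.0875°
wrap1 = wrap2 = π + 2β = 202.1750°
tangent length = C·cosβ = 76.5441
L = (r1+r2)·wrap + 2·C·cosβ = 15·3.5286 + 2·76.5441 = 206.0175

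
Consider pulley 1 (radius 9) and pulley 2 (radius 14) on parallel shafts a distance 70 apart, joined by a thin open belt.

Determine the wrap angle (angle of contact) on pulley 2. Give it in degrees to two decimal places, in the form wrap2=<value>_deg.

wrap2=188.19_deg

open belt: β = asin((r2−r1)/C) = asin(5/70) = 4.0960°
wrap1 = π − 2β = 171.8079°
wrap2 = π + 2β = 188.1921°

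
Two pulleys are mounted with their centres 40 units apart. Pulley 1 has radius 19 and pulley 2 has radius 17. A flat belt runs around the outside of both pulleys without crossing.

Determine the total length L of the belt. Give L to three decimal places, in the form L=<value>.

L=193.197

open belt: β = asin((r2−r1)/C) = asin(-2/40) = -2.8660°
wrap1 = π − 2β = 185.7320°
wrap2 = π + 2β = 174.2680°
tangent length = C·cosβ = 39.9500
L = r1·wrap1 + r2·wrap2 + 2·C·cosβ = 19·3.2416 + 17·3.0416 + 2·39.9500 = 193.1974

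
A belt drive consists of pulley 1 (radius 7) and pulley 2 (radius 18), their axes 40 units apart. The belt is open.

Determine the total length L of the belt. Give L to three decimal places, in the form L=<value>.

L=161.584

open belt: β = asin((r2−r1)/C) = asin(11/40) = 15.9620°
wrap1 = π − 2β = 148.0760°
wrap2 = π + 2β = 211.9240°
tangent length = C·cosβ = 38.4578
L = r1·wrap1 + r2·wrap2 + 2·C·cosβ = 7·2.5844 + 18·3.6988 + 2·38.4578 = 161.5843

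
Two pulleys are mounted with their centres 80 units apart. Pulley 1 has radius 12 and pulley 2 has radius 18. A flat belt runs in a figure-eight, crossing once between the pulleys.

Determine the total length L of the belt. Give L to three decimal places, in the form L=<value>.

L=265.636

crossed belt: β = asin((r1+r2)/C) = asin(30/80) = 22.0243°
wrap1 = wrap2 = π + 2β = 224.0486°
tangent length = C·cosβ = 74.1620
L = (r1+r2)·wrap + 2·C·cosβ = 30·3.9104 + 2·74.1620 = 265.6356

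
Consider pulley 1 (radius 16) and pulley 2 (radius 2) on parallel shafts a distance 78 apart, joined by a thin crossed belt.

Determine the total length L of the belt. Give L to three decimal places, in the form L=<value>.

crossed belt: β = asin((r1+r2)/C) = asin(18/78) = 13.3424°
wrap1 = wrap2 = π + 2β = 206.6847°
tangent length = C·cosβ = 75.8947
L = (r1+r2)·wrap + 2·C·cosβ = 18·3.6073 + 2·75.8947 = 216.7212

L=216.721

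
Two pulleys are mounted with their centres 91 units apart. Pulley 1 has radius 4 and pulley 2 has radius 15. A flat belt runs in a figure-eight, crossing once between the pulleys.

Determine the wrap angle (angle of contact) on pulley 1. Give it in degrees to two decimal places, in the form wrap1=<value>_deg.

crossed belt: β = asin((r1+r2)/C) = asin(19/91) = 12.0515°
wrap1 = wrap2 = π + 2β = 204.1030°

wrap1=204.10_deg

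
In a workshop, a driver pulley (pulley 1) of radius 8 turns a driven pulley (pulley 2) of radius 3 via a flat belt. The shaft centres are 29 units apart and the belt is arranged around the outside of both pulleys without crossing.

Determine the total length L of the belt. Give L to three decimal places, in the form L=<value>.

L=93.422

open belt: β = asin((r2−r1)/C) = asin(-5/29) = -9.9282°
wrap1 = π − 2β = 199.8564°
wrap2 = π + 2β = 160.1436°
tangent length = C·cosβ = 28.5657
L = r1·wrap1 + r2·wrap2 + 2·C·cosβ = 8·3.4882 + 3·2.7950 + 2·28.5657 = 93.4217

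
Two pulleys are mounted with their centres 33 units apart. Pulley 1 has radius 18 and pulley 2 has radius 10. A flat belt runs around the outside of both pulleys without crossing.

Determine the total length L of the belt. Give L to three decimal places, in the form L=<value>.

open belt: β = asin((r2−r1)/C) = asin(-8/33) = -14.0297°
wrap1 = π − 2β = 208.0593°
wrap2 = π + 2β = 151.9407°
tangent length = C·cosβ = 32.0156
L = r1·wrap1 + r2·wrap2 + 2·C·cosβ = 18·3.6313 + 10·2.6519 + 2·32.0156 = 155.9137

L=155.914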